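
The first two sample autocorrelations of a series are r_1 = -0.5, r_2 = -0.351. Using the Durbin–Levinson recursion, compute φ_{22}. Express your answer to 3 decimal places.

-0.801

φ_{22} = (r_2 − r_1²) / (1 − r_1²)
r_1² = (-0.5)² = 0.25
Numerator = -0.351 − 0.2500 = -0.6010; denominator = 1 − 0.2500 = 0.7500
φ_{22} = -0.6010 / 0.7500 = -0.801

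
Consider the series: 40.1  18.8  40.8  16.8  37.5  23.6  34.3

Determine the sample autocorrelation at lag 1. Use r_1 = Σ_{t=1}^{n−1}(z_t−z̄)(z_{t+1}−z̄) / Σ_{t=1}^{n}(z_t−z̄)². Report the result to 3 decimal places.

-0.865

Mean z̄ = (40.1 + 18.8 + 40.8 + 16.8 + 37.5 + 23.6 + 34.3)/7 = 30.2714
Deviations from mean: 9.8286, -11.4714, 10.5286, -13.4714, 7.2286, -6.6714, 4.0286
Numerator Σ_{t=1}^{6}(z_t−z̄)(z_{t+1}−z̄) = -547.8408
Denominator Σ(z_t−z̄)² = 633.5143
r_1 = -547.8408 / 633.5143 = -0.865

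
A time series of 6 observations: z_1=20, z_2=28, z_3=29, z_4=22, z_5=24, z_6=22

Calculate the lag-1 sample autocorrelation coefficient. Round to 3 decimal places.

Mean z̄ = (20 + 28 + 29 + 22 + 24 + 22)/6 = 24.1667
Deviations from mean: -4.1667, 3.8333, 4.8333, -2.1667, -0.1667, -2.1667
Numerator Σ_{t=1}^{5}(z_t−z̄)(z_{t+1}−z̄) = -7.1944
Denominator Σ(z_t−z̄)² = 64.8333
r_1 = -7.1944 / 64.8333 = -0.111

-0.111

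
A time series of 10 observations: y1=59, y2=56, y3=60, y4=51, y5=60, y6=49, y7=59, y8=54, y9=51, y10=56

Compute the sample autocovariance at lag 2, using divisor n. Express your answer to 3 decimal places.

7.200

Mean ȳ = (59 + 56 + 60 + 51 + 60 + 49 + 59 + 54 + 51 + 56)/10 = 55.5000
Σ_{t=1}^{8}(y_t−ȳ)(y_{t+2}−ȳ) = 72.0000
γ_2 = 72.0000 / 10 = 7.200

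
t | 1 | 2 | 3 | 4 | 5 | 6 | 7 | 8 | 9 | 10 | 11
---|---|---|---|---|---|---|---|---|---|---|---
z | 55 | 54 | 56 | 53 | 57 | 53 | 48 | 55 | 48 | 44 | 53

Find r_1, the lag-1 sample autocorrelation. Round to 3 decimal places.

Mean z̄ = (55 + 54 + 56 + 53 + 57 + 53 + 48 + 55 + 48 + 44 + 53)/11 = 52.3636
Numerator Σ_{t=1}^{10}(z_t−z̄)(z_{t+1}−z̄) = 23.8678
Denominator Σ(z_t−z̄)² = 160.5455
r_1 = 23.8678 / 160.5455 = 0.149

0.149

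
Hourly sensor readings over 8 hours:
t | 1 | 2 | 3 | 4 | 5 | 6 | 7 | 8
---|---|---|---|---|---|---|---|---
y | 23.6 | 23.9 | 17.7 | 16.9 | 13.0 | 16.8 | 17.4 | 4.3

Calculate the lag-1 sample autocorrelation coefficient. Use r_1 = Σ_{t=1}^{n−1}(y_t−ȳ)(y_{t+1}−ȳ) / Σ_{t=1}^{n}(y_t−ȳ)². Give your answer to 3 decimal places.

Mean ȳ = (23.6 + 23.9 + 17.7 + 16.9 + 13.0 + 16.8 + 17.4 + 4.3)/8 = 16.7000
Deviations from mean: 6.9000, 7.2000, 1.0000, 0.2000, -3.7000, 0.1000, 0.7000, -12.4000
Σ(y_t−ȳ)(y_{t+1}−ȳ) = (49.6800) + (7.2000) + (0.2000) + (-0.7400) + (-0.3700) + (0.0700) + (-8.6800) = 47.3600
Denominator Σ(y_t−ȳ)² = 268.4400
r_1 = 47.3600 / 268.4400 = 0.176

0.176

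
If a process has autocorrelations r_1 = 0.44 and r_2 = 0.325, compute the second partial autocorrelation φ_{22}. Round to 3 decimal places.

0.163

φ_{22} = (r_2 − r_1²) / (1 − r_1²)
r_1² = (0.44)² = 0.1936
Numerator = 0.325 − 0.1936 = 0.1314; denominator = 1 − 0.1936 = 0.8064
φ_{22} = 0.1314 / 0.8064 = 0.163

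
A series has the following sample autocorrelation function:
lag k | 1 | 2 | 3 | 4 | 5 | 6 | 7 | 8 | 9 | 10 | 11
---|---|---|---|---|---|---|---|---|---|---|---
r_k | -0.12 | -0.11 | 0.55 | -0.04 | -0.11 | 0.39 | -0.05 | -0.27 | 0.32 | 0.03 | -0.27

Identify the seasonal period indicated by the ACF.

The largest autocorrelation is r_3 = 0.55, with weaker echoes at lags 6 (0.39) and 9 (0.32); the remaining lags stay at or below 0.03.
The dominant spike at lag 3 indicates a seasonal period of 3.

3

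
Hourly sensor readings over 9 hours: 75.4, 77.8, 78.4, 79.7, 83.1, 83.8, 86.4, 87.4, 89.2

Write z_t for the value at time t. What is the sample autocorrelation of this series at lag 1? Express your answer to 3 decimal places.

Mean z̄ = (75.4 + 77.8 + 78.4 + 79.7 + 83.1 + 83.8 + 86.4 + 87.4 + 89.2)/9 = 82.3556
Numerator Σ_{t=1}^{8}(z_t−z̄)(z_{t+1}−z̄) = 120.0791
Denominator Σ(z_t−z̄)² = 183.1222
r_1 = 120.0791 / 183.1222 = 0.656

0.656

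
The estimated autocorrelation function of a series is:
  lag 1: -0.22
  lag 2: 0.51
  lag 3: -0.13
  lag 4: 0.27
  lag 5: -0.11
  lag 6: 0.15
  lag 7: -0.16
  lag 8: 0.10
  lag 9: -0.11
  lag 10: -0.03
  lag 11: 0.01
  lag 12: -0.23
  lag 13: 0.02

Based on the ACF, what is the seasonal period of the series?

The largest autocorrelation is r_2 = 0.51, with weaker echoes at lags 4 (0.27) and 6 (0.15); the remaining lags stay at or below 0.10.
The dominant spike at lag 2 indicates a seasonal period of 2.

2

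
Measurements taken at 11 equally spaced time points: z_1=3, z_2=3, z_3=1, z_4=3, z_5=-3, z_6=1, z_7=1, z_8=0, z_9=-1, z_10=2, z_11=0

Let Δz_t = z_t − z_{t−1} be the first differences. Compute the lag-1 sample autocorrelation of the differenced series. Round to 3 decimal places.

-0.653

First differences Δz: 0, -2, 2, -6, 4, 0, -1, -1, 3, -2
Mean of differences = -0.3000
Numerator Σ(Δz_t−Δz̄)(Δz_{t+1}−Δz̄) = -48.3900
Denominator Σ(Δz_t−Δz̄)² = 74.1000
r_1(Δz) = -48.3900 / 74.1000 = -0.653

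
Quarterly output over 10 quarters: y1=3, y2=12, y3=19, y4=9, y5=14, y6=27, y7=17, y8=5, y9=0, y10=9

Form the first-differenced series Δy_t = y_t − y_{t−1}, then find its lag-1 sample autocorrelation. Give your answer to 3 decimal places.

First differences Δy: 9, 7, -10, 5, 13, -10, -12, -5, 9
Mean of differences = 0.6667
Numerator Σ(Δy_t−Δȳ)(Δy_{t+1}−Δȳ) = 20.5556
Denominator Σ(Δy_t−Δȳ)² = 770.0000
r_1(Δy) = 20.5556 / 770.0000 = 0.027

0.027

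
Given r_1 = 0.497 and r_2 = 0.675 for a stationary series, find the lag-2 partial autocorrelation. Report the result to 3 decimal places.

φ_{22} = (r_2 − r_1²) / (1 − r_1²)
r_1² = (0.497)² = 0.247009
Numerator = 0.675 − 0.2470 = 0.4280; denominator = 1 − 0.2470 = 0.7530
φ_{22} = 0.4280 / 0.7530 = 0.568

0.568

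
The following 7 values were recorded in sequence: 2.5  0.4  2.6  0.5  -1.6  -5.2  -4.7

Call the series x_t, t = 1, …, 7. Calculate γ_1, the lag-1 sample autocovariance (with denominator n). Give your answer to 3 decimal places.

4.584

Mean x̄ = (2.5 + 0.4 + 2.6 + 0.5 − 1.6 − 5.2 − 4.7)/7 = -0.7857
Σ_{t=1}^{6}(x_t−x̄)(x_{t+1}−x̄) = 32.0898
γ_1 = 32.0898 / 7 = 4.584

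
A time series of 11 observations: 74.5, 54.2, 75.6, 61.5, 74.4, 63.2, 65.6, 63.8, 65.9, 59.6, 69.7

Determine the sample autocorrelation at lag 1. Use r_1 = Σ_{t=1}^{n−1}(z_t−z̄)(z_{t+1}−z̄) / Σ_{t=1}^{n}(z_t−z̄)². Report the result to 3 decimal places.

-0.730

Mean z̄ = (74.5 + 54.2 + 75.6 + 61.5 + 74.4 + 63.2 + 65.6 + 63.8 + 65.9 + 59.6 + 69.7)/11 = 66.1818
Numerator Σ_{t=1}^{10}(z_t−z̄)(z_{t+1}−z̄) = -337.0985
Denominator Σ(z_t−z̄)² = 461.5964
r_1 = -337.0985 / 461.5964 = -0.730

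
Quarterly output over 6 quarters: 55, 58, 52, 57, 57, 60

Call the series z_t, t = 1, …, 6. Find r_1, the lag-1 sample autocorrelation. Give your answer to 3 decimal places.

Mean z̄ = (55 + 58 + 52 + 57 + 57 + 60)/6 = 56.5000
Deviations from mean: -1.5000, 1.5000, -4.5000, 0.5000, 0.5000, 3.5000
Numerator Σ_{t=1}^{5}(z_t−z̄)(z_{t+1}−z̄) = -9.2500
Denominator Σ(z_t−z̄)² = 37.5000
r_1 = -9.2500 / 37.5000 = -0.247

-0.247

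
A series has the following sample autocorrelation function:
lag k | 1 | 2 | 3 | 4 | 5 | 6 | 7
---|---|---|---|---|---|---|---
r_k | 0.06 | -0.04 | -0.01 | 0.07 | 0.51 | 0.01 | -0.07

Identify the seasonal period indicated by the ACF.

The largest autocorrelation is r_5 = 0.51; the remaining lags stay at or below 0.07.
The dominant spike at lag 5 indicates a seasonal period of 5.

5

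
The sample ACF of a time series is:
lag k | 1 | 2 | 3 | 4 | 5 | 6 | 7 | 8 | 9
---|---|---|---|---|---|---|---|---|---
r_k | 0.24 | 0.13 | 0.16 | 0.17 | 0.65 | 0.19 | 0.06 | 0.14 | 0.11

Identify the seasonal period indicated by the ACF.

The largest autocorrelation is r_5 = 0.65; the remaining lags stay at or below 0.24. The elevated value at lag 1 (0.24), dropping to 0.13 at lag 2, reflects decaying short-term dependence rather than seasonality.
The dominant spike at lag 5 indicates a seasonal period of 5.

5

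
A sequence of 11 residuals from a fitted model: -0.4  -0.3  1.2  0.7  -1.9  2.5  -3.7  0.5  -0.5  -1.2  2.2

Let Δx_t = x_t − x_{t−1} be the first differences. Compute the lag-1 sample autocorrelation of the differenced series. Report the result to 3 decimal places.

-0.719

First differences Δx: 0.1, 1.5, -0.5, -2.6, 4.4, -6.2, 4.2, -1.0, -0.7, 3.4
Mean of differences = 0.2600
Numerator Σ(Δx_t−Δx̄)(Δx_{t+1}−Δx̄) = -69.7736
Denominator Σ(Δx_t−Δx̄)² = 97.0840
r_1(Δx) = -69.7736 / 97.0840 = -0.719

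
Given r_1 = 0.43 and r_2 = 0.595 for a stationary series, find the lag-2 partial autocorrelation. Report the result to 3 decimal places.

φ_{22} = (r_2 − r_1²) / (1 − r_1²)
r_1² = (0.43)² = 0.1849
Numerator = 0.595 − 0.1849 = 0.4101; denominator = 1 − 0.1849 = 0.8151
φ_{22} = 0.4101 / 0.8151 = 0.503

0.503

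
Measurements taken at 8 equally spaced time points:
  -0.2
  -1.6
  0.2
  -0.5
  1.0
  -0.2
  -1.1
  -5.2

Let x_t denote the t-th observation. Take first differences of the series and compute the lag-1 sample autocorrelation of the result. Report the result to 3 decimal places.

-0.086

First differences Δx: -1.4, 1.8, -0.7, 1.5, -1.2, -0.9, -4.1
Mean of differences = -0.7143
Numerator Σ(Δx_t−Δx̄)(Δx_{t+1}−Δx̄) = -2.0131
Denominator Σ(Δx_t−Δx̄)² = 23.4286
r_1(Δx) = -2.0131 / 23.4286 = -0.086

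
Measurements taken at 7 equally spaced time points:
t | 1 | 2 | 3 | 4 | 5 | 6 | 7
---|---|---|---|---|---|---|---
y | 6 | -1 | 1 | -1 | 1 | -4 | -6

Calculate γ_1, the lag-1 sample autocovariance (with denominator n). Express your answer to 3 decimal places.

Mean ȳ = (6 − 1 + 1 − 1 + 1 − 4 − 6)/7 = -0.5714
Deviations: 6.5714, -0.4286, 1.5714, -0.4286, 1.5714, -3.4286, -5.4286
Σ_{t=1}^{6}(y_t−ȳ)(y_{t+1}−ȳ) = 8.3878
γ_1 = 8.3878 / 7 = 1.198

1.198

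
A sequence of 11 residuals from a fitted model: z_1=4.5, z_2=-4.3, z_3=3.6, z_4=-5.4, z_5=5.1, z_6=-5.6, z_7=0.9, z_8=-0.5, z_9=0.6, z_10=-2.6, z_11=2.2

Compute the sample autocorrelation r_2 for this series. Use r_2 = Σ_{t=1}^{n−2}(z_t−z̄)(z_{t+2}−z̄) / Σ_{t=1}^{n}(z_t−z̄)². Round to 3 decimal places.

Mean z̄ = (4.5 − 4.3 + 3.6 − 5.4 + 5.1 − 5.6 + 0.9 − 0.5 + 0.6 − 2.6 + 2.2)/11 = -0.1364
Numerator Σ_{t=1}^{9}(z_t−z̄)(z_{t+2}−z̄) = 98.3555
Denominator Σ(z_t−z̄)² = 151.0455
r_2 = 98.3555 / 151.0455 = 0.651

0.651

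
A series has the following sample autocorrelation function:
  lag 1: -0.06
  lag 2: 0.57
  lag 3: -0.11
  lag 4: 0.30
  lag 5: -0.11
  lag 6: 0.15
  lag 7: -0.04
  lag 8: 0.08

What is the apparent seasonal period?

The largest autocorrelation is r_2 = 0.57, with weaker echoes at lags 4 (0.30) and 6 (0.15); the remaining lags stay at or below 0.08.
The dominant spike at lag 2 indicates a seasonal period of 2.

2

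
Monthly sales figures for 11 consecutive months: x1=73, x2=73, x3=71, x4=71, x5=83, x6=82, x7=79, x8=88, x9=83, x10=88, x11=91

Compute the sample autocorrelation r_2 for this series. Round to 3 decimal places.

0.355

Mean x̄ = (73 + 73 + 71 + 71 + 83 + 82 + 79 + 88 + 83 + 88 + 91)/11 = 80.1818
Numerator Σ_{t=1}^{9}(x_t−x̄)(x_{t+2}−x̄) = 188.4793
Denominator Σ(x_t−x̄)² = 531.6364
r_2 = 188.4793 / 531.6364 = 0.355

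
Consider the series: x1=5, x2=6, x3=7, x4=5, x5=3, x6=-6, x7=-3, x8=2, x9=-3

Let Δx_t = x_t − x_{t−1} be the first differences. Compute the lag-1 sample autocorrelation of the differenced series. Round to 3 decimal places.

-0.148

First differences Δx: 1, 1, -2, -2, -9, 3, 5, -5
Mean of differences = -1.0000
Numerator Σ(Δx_t−Δx̄)(Δx_{t+1}−Δx̄) = -21.0000
Denominator Σ(Δx_t−Δx̄)² = 142.0000
r_1(Δx) = -21.0000 / 142.0000 = -0.148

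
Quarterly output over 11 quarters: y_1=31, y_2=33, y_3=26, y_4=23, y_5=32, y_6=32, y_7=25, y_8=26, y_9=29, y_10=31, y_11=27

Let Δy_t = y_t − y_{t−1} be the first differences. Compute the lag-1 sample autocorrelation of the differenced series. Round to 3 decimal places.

First differences Δy: 2, -7, -3, 9, 0, -7, 1, 3, 2, -4
Mean of differences = -0.4000
Numerator Σ(Δy_t−Δȳ)(Δy_{t+1}−Δȳ) = -26.9600
Denominator Σ(Δy_t−Δȳ)² = 220.4000
r_1(Δy) = -26.9600 / 220.4000 = -0.122

-0.122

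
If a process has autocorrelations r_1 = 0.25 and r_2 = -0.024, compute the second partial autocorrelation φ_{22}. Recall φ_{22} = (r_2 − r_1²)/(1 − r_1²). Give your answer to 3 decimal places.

-0.092

φ_{22} = (r_2 − r_1²) / (1 − r_1²)
r_1² = (0.25)² = 0.0625
Numerator = -0.024 − 0.0625 = -0.0865; denominator = 1 − 0.0625 = 0.9375
φ_{22} = -0.0865 / 0.9375 = -0.092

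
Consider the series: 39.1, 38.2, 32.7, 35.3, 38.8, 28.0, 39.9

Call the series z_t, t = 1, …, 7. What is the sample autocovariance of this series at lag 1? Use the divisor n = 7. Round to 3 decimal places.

-7.670

Mean z̄ = (39.1 + 38.2 + 32.7 + 35.3 + 38.8 + 28.0 + 39.9)/7 = 36.0000
Deviations: 3.1000, 2.2000, -3.3000, -0.7000, 2.8000, -8.0000, 3.9000
Σ_{t=1}^{6}(z_t−z̄)(z_{t+1}−z̄) = -53.6900
γ_1 = -53.6900 / 7 = -7.670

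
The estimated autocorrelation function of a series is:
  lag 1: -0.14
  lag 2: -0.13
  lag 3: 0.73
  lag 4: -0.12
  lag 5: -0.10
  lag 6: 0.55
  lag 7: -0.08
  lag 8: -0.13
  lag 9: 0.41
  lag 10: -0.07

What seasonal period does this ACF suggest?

3

The largest autocorrelation is r_3 = 0.73, with weaker echoes at lags 6 (0.55) and 9 (0.41); the remaining lags stay at or below -0.07.
The dominant spike at lag 3 indicates a seasonal period of 3.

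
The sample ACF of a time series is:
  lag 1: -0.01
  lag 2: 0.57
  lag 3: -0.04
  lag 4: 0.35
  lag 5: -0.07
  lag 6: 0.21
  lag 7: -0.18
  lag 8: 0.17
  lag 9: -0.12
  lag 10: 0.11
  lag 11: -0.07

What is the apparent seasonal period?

2

The largest autocorrelation is r_2 = 0.57, with weaker echoes at lags 4 (0.35), 6 (0.21) and 8 (0.17); the remaining lags stay at or below 0.11.
The dominant spike at lag 2 indicates a seasonal period of 2.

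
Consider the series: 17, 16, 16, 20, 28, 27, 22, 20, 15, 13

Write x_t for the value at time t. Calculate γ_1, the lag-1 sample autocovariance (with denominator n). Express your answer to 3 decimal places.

Mean x̄ = (17 + 16 + 16 + 20 + 28 + 27 + 22 + 20 + 15 + 13)/10 = 19.4000
Σ_{t=1}^{9}(x_t−x̄)(x_{t+1}−x̄) = 135.0400
γ_1 = 135.0400 / 10 = 13.504

13.504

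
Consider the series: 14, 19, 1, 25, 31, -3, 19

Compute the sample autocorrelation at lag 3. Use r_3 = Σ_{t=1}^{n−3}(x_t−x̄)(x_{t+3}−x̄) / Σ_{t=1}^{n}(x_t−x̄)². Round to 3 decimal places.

Mean x̄ = (14 + 19 + 1 + 25 + 31 − 3 + 19)/7 = 15.1429
Deviations from mean: -1.1429, 3.8571, -14.1429, 9.8571, 15.8571, -18.1429, 3.8571
Numerator Σ_{t=1}^{4}(x_t−x̄)(x_{t+3}−x̄) = 344.5102
Denominator Σ(x_t−x̄)² = 908.8571
r_3 = 344.5102 / 908.8571 = 0.379

0.379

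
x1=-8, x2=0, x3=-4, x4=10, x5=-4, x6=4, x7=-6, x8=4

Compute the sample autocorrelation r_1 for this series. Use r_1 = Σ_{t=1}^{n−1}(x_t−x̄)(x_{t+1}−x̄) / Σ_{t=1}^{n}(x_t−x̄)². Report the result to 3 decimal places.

Mean x̄ = (-8 + 0 − 4 + 10 − 4 + 4 − 6 + 4)/8 = -0.5000
Deviations from mean: -7.5000, 0.5000, -3.5000, 10.5000, -3.5000, 4.5000, -5.5000, 4.5000
Σ(x_t−x̄)(x_{t+1}−x̄) = (-3.7500) + (-1.7500) + (-36.7500) + (-36.7500) + (-15.7500) + (-24.7500) + (-24.7500) = -144.2500
Denominator Σ(x_t−x̄)² = 262.0000
r_1 = -144.2500 / 262.0000 = -0.551

-0.551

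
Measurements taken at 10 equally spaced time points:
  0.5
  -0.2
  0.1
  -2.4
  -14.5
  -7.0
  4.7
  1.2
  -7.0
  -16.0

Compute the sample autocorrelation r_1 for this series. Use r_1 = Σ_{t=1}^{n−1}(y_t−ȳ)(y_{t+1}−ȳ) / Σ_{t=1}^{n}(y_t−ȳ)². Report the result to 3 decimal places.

Mean ȳ = (0.5 − 0.2 + 0.1 − 2.4 − 14.5 − 7.0 + 4.7 + 1.2 − 7.0 − 16.0)/10 = -4.0600
Numerator Σ_{t=1}^{9}(y_t−ȳ)(y_{t+1}−ȳ) = 93.8904
Denominator Σ(y_t−ȳ)² = 429.0040
r_1 = 93.8904 / 429.0040 = 0.219

0.219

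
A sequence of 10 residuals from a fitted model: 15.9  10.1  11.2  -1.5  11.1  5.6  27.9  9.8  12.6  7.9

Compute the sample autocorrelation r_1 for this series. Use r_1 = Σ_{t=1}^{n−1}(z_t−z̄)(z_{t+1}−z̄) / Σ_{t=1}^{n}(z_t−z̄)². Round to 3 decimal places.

-0.250

Mean z̄ = (15.9 + 10.1 + 11.2 − 1.5 + 11.1 + 5.6 + 27.9 + 9.8 + 12.6 + 7.9)/10 = 11.0600
Numerator Σ_{t=1}^{9}(z_t−z̄)(z_{t+1}−z̄) = -127.2316
Denominator Σ(z_t−z̄)² = 509.4640
r_1 = -127.2316 / 509.4640 = -0.250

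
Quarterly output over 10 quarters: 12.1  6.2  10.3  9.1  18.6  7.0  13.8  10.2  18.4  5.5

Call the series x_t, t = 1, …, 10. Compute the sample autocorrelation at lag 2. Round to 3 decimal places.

0.306

Mean x̄ = (12.1 + 6.2 + 10.3 + 9.1 + 18.6 + 7.0 + 13.8 + 10.2 + 18.4 + 5.5)/10 = 11.1200
Numerator Σ_{t=1}^{8}(x_t−x̄)(x_{t+2}−x̄) = 59.8412
Denominator Σ(x_t−x̄)² = 195.4560
r_2 = 59.8412 / 195.4560 = 0.306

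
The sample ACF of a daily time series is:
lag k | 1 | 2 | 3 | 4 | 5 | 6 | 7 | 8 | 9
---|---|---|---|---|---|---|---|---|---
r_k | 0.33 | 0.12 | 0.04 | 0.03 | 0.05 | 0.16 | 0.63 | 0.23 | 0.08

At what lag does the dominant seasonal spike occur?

7

The largest autocorrelation is r_7 = 0.63; the remaining lags stay at or below 0.33. The elevated value at lag 1 (0.33), dropping to 0.12 at lag 2, reflects decaying short-term dependence rather than seasonality.
The dominant spike at lag 7 indicates a seasonal period of 7.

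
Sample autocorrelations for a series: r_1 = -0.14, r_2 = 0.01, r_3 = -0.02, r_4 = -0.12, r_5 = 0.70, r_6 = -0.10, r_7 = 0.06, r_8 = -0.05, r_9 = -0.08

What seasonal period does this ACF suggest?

The largest autocorrelation is r_5 = 0.70; the remaining lags stay at or below 0.06.
The dominant spike at lag 5 indicates a seasonal period of 5.

5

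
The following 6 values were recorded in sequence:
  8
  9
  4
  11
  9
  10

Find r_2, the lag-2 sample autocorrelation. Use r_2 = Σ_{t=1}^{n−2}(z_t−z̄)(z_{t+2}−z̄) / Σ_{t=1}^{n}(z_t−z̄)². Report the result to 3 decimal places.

Mean z̄ = (8 + 9 + 4 + 11 + 9 + 10)/6 = 8.5000
Deviations from mean: -0.5000, 0.5000, -4.5000, 2.5000, 0.5000, 1.5000
Numerator Σ_{t=1}^{4}(z_t−z̄)(z_{t+2}−z̄) = 5.0000
Denominator Σ(z_t−z̄)² = 29.5000
r_2 = 5.0000 / 29.5000 = 0.169

0.169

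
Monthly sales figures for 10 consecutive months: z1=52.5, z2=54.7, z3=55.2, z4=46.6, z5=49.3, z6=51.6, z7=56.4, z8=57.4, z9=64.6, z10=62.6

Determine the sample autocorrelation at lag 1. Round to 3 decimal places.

0.579

Mean z̄ = (52.5 + 54.7 + 55.2 + 46.6 + 49.3 + 51.6 + 56.4 + 57.4 + 64.6 + 62.6)/10 = 55.0900
Numerator Σ_{t=1}^{9}(z_t−z̄)(z_{t+1}−z̄) = 161.2399
Denominator Σ(z_t−z̄)² = 278.5490
r_1 = 161.2399 / 278.5490 = 0.579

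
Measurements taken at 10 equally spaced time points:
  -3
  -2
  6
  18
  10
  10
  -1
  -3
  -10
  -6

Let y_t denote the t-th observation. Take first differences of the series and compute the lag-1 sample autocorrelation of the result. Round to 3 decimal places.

First differences Δy: 1, 8, 12, -8, 0, -11, -2, -7, 4
Mean of differences = -0.3333
Numerator Σ(Δy_t−Δȳ)(Δy_{t+1}−Δȳ) = 13.2222
Denominator Σ(Δy_t−Δȳ)² = 462.0000
r_1(Δy) = 13.2222 / 462.0000 = 0.029

0.029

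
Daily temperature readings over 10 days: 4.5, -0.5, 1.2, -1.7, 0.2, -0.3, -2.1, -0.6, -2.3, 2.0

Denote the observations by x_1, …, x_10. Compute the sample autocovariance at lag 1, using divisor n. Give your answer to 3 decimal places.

Mean x̄ = (4.5 − 0.5 + 1.2 − 1.7 + 0.2 − 0.3 − 2.1 − 0.6 − 2.3 + 2.0)/10 = 0.0400
Σ_{t=1}^{9}(x_t−x̄)(x_{t+1}−x̄) = -6.3776
γ_1 = -6.3776 / 10 = -0.638

-0.638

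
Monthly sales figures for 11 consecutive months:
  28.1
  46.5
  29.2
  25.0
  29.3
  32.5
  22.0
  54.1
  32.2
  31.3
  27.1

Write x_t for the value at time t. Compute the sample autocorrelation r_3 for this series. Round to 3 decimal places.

Mean x̄ = (28.1 + 46.5 + 29.2 + 25.0 + 29.3 + 32.5 + 22.0 + 54.1 + 32.2 + 31.3 + 27.1)/11 = 32.4818
Numerator Σ_{t=1}^{8}(x_t−x̄)(x_{t+3}−x̄) = -106.2037
Denominator Σ(x_t−x̄)² = 900.2364
r_3 = -106.2037 / 900.2364 = -0.118

-0.118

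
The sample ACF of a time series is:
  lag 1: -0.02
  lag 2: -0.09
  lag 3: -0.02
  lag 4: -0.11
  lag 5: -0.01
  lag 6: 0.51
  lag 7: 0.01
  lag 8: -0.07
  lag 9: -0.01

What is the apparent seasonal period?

The largest autocorrelation is r_6 = 0.51; the remaining lags stay at or below 0.01.
The dominant spike at lag 6 indicates a seasonal period of 6.

6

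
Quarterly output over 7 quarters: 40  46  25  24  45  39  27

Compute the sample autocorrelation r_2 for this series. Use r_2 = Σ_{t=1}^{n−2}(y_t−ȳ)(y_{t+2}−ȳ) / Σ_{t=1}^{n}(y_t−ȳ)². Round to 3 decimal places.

Mean ȳ = (40 + 46 + 25 + 24 + 45 + 39 + 27)/7 = 35.1429
Deviations from mean: 4.8571, 10.8571, -10.1429, -11.1429, 9.8571, 3.8571, -8.1429
Numerator Σ_{t=1}^{5}(y_t−ȳ)(y_{t+2}−ȳ) = -393.4694
Denominator Σ(y_t−ȳ)² = 546.8571
r_2 = -393.4694 / 546.8571 = -0.720

-0.720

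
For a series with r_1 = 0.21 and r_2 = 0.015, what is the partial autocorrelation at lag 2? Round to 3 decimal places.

-0.030

φ_{22} = (r_2 − r_1²) / (1 − r_1²)
r_1² = (0.21)² = 0.0441
Numerator = 0.015 − 0.0441 = -0.0291; denominator = 1 − 0.0441 = 0.9559
φ_{22} = -0.0291 / 0.9559 = -0.030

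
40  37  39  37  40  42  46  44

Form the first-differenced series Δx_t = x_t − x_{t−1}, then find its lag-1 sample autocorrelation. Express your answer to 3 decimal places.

First differences Δx: -3, 2, -2, 3, 2, 4, -2
Mean of differences = 0.5714
Numerator Σ(Δx_t−Δx̄)(Δx_{t+1}−Δx̄) = -15.4694
Denominator Σ(Δx_t−Δx̄)² = 47.7143
r_1(Δx) = -15.4694 / 47.7143 = -0.324

-0.324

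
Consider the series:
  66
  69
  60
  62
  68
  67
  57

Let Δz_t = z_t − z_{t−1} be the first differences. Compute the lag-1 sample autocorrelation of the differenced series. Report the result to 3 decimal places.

-0.157

First differences Δz: 3, -9, 2, 6, -1, -10
Mean of differences = -1.5000
Numerator Σ(Δz_t−Δz̄)(Δz_{t+1}−Δz̄) = -34.2500
Denominator Σ(Δz_t−Δz̄)² = 217.5000
r_1(Δz) = -34.2500 / 217.5000 = -0.157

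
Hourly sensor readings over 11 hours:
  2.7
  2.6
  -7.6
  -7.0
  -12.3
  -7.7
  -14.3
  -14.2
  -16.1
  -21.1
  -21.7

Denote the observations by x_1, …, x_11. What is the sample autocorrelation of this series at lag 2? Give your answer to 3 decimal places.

Mean x̄ = (2.7 + 2.6 − 7.6 − 7.0 − 12.3 − 7.7 − 14.3 − 14.2 − 16.1 − 21.1 − 21.7)/11 = -10.6091
Numerator Σ_{t=1}^{9}(x_t−x̄)(x_{t+2}−x̄) = 207.7644
Denominator Σ(x_t−x̄)² = 674.7491
r_2 = 207.7644 / 674.7491 = 0.308

0.308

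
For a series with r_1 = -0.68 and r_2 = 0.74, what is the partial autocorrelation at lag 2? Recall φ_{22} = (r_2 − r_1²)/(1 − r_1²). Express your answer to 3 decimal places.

φ_{22} = (r_2 − r_1²) / (1 − r_1²)
r_1² = (-0.68)² = 0.4624
Numerator = 0.74 − 0.4624 = 0.2776; denominator = 1 − 0.4624 = 0.5376
φ_{22} = 0.2776 / 0.5376 = 0.516

0.516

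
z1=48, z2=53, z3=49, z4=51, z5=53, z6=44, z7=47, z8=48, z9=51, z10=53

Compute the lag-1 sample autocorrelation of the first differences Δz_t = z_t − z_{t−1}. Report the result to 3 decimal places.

First differences Δz: 5, -4, 2, 2, -9, 3, 1, 3, 2
Mean of differences = 0.5556
Numerator Σ(Δz_t−Δz̄)(Δz_{t+1}−Δz̄) = -56.1975
Denominator Σ(Δz_t−Δz̄)² = 150.2222
r_1(Δz) = -56.1975 / 150.2222 = -0.374

-0.374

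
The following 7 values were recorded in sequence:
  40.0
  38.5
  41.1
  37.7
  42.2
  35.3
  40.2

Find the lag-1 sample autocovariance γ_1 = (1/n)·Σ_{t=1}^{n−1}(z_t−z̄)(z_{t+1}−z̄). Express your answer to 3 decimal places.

-3.535

Mean z̄ = (40.0 + 38.5 + 41.1 + 37.7 + 42.2 + 35.3 + 40.2)/7 = 39.2857
Σ_{t=1}^{6}(z_t−z̄)(z_{t+1}−z̄) = -24.7445
γ_1 = -24.7445 / 7 = -3.535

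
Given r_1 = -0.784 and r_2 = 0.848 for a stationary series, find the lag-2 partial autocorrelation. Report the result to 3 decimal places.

φ_{22} = (r_2 − r_1²) / (1 − r_1²)
r_1² = (-0.784)² = 0.614656
Numerator = 0.848 − 0.6147 = 0.2333; denominator = 1 − 0.6147 = 0.3853
φ_{22} = 0.2333 / 0.3853 = 0.606

0.606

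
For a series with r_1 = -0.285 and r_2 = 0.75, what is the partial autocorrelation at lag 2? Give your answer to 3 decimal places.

0.728

φ_{22} = (r_2 − r_1²) / (1 − r_1²)
r_1² = (-0.285)² = 0.081225
Numerator = 0.75 − 0.0812 = 0.6688; denominator = 1 − 0.0812 = 0.9188
φ_{22} = 0.6688 / 0.9188 = 0.728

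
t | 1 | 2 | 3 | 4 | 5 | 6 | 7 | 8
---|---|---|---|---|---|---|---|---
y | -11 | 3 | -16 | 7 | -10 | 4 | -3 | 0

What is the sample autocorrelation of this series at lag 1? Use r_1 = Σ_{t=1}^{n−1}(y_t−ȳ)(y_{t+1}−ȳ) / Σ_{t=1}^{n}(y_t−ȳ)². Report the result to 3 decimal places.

-0.787

Mean ȳ = (-11 + 3 − 16 + 7 − 10 + 4 − 3 + 0)/8 = -3.2500
Numerator Σ_{t=1}^{7}(y_t−ȳ)(y_{t+1}−ȳ) = -374.3125
Denominator Σ(y_t−ȳ)² = 475.5000
r_1 = -374.3125 / 475.5000 = -0.787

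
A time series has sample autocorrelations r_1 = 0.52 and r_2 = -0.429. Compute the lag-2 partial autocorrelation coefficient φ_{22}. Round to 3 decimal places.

φ_{22} = (r_2 − r_1²) / (1 − r_1²)
r_1² = (0.52)² = 0.2704
Numerator = -0.429 − 0.2704 = -0.6994; denominator = 1 − 0.2704 = 0.7296
φ_{22} = -0.6994 / 0.7296 = -0.959

-0.959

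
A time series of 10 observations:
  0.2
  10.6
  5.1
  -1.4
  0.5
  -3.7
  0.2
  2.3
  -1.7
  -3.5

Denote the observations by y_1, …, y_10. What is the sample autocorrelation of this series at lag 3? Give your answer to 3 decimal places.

-0.035

Mean ȳ = (0.2 + 10.6 + 5.1 − 1.4 + 0.5 − 3.7 + 0.2 + 2.3 − 1.7 − 3.5)/10 = 0.8600
Numerator Σ_{t=1}^{7}(y_t−ȳ)(y_{t+3}−ȳ) = -5.8248
Denominator Σ(y_t−ȳ)² = 167.3840
r_3 = -5.8248 / 167.3840 = -0.035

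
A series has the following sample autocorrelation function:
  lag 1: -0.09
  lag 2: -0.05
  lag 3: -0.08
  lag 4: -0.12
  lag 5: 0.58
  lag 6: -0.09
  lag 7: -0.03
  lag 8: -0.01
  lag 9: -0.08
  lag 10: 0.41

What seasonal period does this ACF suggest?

The largest autocorrelation is r_5 = 0.58, with a weaker echo at lag 10 (0.41); the remaining lags stay at or below -0.01.
The dominant spike at lag 5 indicates a seasonal period of 5.

5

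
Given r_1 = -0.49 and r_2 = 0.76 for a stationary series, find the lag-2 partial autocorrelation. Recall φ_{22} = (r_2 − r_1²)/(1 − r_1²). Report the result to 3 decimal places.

φ_{22} = (r_2 − r_1²) / (1 − r_1²)
r_1² = (-0.49)² = 0.2401
Numerator = 0.76 − 0.2401 = 0.5199; denominator = 1 − 0.2401 = 0.7599
φ_{22} = 0.5199 / 0.7599 = 0.684

0.684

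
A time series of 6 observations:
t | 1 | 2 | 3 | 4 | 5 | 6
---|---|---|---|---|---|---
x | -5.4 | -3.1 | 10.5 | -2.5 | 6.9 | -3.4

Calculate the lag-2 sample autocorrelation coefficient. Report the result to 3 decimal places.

0.129

Mean x̄ = (-5.4 − 3.1 + 10.5 − 2.5 + 6.9 − 3.4)/6 = 0.5000
Deviations from mean: -5.9000, -3.6000, 10.0000, -3.0000, 6.4000, -3.9000
Σ(x_t−x̄)(x_{t+2}−x̄) = (-59.0000) + (10.8000) + (64.0000) + (11.7000) = 27.5000
Denominator Σ(x_t−x̄)² = 212.9400
r_2 = 27.5000 / 212.9400 = 0.129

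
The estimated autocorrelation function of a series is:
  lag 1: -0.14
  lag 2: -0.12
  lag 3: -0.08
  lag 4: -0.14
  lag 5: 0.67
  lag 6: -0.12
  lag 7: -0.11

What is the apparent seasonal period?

5

The largest autocorrelation is r_5 = 0.67; the remaining lags stay at or below -0.08.
The dominant spike at lag 5 indicates a seasonal period of 5.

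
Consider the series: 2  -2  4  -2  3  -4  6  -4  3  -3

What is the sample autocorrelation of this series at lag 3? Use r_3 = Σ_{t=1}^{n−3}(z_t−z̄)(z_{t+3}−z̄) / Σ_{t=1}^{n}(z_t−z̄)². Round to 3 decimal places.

Mean z̄ = (2 − 2 + 4 − 2 + 3 − 4 + 6 − 4 + 3 − 3)/10 = 0.3000
Σ(z_t−z̄)(z_{t+3}−z̄) = (-3.9100) + (-6.2100) + (-15.9100) + (-13.1100) + (-11.6100) + (-11.6100) + (-18.8100) = -81.1700
Denominator Σ(z_t−z̄)² = 122.1000
r_3 = -81.1700 / 122.1000 = -0.665

-0.665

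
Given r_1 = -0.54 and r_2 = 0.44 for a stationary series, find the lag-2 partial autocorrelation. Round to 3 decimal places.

φ_{22} = (r_2 − r_1²) / (1 − r_1²)
r_1² = (-0.54)² = 0.2916
Numerator = 0.44 − 0.2916 = 0.1484; denominator = 1 − 0.2916 = 0.7084
φ_{22} = 0.1484 / 0.7084 = 0.209

0.209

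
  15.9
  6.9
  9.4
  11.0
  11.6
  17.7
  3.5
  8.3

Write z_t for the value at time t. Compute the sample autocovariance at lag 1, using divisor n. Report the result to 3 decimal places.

Mean z̄ = (15.9 + 6.9 + 9.4 + 11.0 + 11.6 + 17.7 + 3.5 + 8.3)/8 = 10.5375
Σ_{t=1}^{7}(z_t−z̄)(z_{t+1}−z̄) = -42.4527
γ_1 = -42.4527 / 8 = -5.307

-5.307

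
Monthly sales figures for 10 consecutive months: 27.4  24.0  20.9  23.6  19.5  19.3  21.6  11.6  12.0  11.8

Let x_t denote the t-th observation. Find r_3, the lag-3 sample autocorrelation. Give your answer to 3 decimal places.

Mean x̄ = (27.4 + 24.0 + 20.9 + 23.6 + 19.5 + 19.3 + 21.6 + 11.6 + 12.0 + 11.8)/10 = 19.1700
Numerator Σ_{t=1}^{7}(x_t−x̄)(x_{t+3}−x̄) = 27.7033
Denominator Σ(x_t−x̄)² = 282.7410
r_3 = 27.7033 / 282.7410 = 0.098

0.098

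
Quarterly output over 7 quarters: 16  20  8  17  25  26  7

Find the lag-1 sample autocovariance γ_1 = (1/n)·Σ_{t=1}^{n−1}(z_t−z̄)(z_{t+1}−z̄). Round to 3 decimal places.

Mean z̄ = (16 + 20 + 8 + 17 + 25 + 26 + 7)/7 = 17.0000
Deviations: -1.0000, 3.0000, -9.0000, 0.0000, 8.0000, 9.0000, -10.0000
Σ_{t=1}^{6}(z_t−z̄)(z_{t+1}−z̄) = -48.0000
γ_1 = -48.0000 / 7 = -6.857

-6.857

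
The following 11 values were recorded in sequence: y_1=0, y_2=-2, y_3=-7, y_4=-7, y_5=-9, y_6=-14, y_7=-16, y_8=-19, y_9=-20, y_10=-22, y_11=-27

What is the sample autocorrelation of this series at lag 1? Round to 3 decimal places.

Mean ȳ = (0 − 2 − 7 − 7 − 9 − 14 − 16 − 19 − 20 − 22 − 27)/11 = -13.0000
Numerator Σ_{t=1}^{10}(y_t−ȳ)(y_{t+1}−ȳ) = 517.0000
Denominator Σ(y_t−ȳ)² = 750.0000
r_1 = 517.0000 / 750.0000 = 0.689

0.689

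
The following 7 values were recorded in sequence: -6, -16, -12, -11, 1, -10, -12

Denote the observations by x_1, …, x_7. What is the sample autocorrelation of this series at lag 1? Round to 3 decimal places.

-0.125

Mean x̄ = (-6 − 16 − 12 − 11 + 1 − 10 − 12)/7 = -9.4286
Deviations from mean: 3.4286, -6.5714, -2.5714, -1.5714, 10.4286, -0.5714, -2.5714
Σ(x_t−x̄)(x_{t+1}−x̄) = (-22.5306) + (16.8980) + (4.0408) + (-16.3878) + (-5.9592) + (1.4694) = -22.4694
Denominator Σ(x_t−x̄)² = 179.7143
r_1 = -22.4694 / 179.7143 = -0.125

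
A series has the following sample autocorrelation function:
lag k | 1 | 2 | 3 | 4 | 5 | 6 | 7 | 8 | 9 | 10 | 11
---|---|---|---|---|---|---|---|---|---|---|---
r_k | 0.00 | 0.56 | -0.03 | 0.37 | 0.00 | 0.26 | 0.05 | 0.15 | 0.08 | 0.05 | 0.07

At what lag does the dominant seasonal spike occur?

The largest autocorrelation is r_2 = 0.56, with weaker echoes at lags 4 (0.37), 6 (0.26) and 8 (0.15); the remaining lags stay at or below 0.08.
The dominant spike at lag 2 indicates a seasonal period of 2.

2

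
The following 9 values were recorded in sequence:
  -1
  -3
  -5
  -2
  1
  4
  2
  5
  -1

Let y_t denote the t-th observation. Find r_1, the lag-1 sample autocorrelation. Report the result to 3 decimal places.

Mean ȳ = (-1 − 3 − 5 − 2 + 1 + 4 + 2 + 5 − 1)/9 = 0.0000
Numerator Σ_{t=1}^{8}(y_t−ȳ)(y_{t+1}−ȳ) = 43.0000
Denominator Σ(y_t−ȳ)² = 86.0000
r_1 = 43.0000 / 86.0000 = 0.500

0.500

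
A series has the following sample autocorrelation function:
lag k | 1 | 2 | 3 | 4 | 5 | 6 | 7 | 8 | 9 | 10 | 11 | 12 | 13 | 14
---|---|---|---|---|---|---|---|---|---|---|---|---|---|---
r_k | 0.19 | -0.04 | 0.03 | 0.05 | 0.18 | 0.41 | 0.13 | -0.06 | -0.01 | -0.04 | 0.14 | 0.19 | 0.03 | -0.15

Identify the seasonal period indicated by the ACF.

6

The largest autocorrelation is r_6 = 0.41; the remaining lags stay at or below 0.19.
The dominant spike at lag 6 indicates a seasonal period of 6.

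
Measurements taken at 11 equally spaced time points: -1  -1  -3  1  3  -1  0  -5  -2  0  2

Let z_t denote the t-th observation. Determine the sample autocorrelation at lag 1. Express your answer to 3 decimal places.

0.109

Mean z̄ = (-1 − 1 − 3 + 1 + 3 − 1 + 0 − 5 − 2 + 0 + 2)/11 = -0.6364
Numerator Σ_{t=1}^{10}(z_t−z̄)(z_{t+1}−z̄) = 5.5041
Denominator Σ(z_t−z̄)² = 50.5455
r_1 = 5.5041 / 50.5455 = 0.109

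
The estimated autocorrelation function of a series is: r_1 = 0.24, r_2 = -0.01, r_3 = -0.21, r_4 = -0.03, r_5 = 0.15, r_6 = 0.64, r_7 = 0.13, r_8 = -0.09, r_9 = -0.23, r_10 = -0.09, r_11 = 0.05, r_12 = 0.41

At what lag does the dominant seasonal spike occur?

6

The largest autocorrelation is r_6 = 0.64, with a weaker echo at lag 12 (0.41); the remaining lags stay at or below 0.24.
The dominant spike at lag 6 indicates a seasonal period of 6.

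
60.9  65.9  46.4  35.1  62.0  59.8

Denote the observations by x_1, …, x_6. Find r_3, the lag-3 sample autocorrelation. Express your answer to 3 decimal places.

-0.118

Mean x̄ = (60.9 + 65.9 + 46.4 + 35.1 + 62.0 + 59.8)/6 = 55.0167
Deviations from mean: 5.8833, 10.8833, -8.6167, -19.9167, 6.9833, 4.7833
Σ(x_t−x̄)(x_{t+3}−x̄) = (-117.1764) + (76.0019) + (-41.2164) = -82.3908
Denominator Σ(x_t−x̄)² = 695.6283
r_3 = -82.3908 / 695.6283 = -0.118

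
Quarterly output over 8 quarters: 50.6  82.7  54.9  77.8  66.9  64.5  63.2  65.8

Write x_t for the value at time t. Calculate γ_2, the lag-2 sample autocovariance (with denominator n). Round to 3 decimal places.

42.254

Mean x̄ = (50.6 + 82.7 + 54.9 + 77.8 + 66.9 + 64.5 + 63.2 + 65.8)/8 = 65.8000
Deviations: -15.2000, 16.9000, -10.9000, 12.0000, 1.1000, -1.3000, -2.6000, 0.0000
Σ_{t=1}^{6}(x_t−x̄)(x_{t+2}−x̄) = 338.0300
γ_2 = 338.0300 / 8 = 42.254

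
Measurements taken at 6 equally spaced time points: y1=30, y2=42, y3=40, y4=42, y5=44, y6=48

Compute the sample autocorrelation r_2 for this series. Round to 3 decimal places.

0.088

Mean ȳ = (30 + 42 + 40 + 42 + 44 + 48)/6 = 41.0000
Σ(y_t−ȳ)(y_{t+2}−ȳ) = (11.0000) + (1.0000) + (-3.0000) + (7.0000) = 16.0000
Denominator Σ(y_t−ȳ)² = 182.0000
r_2 = 16.0000 / 182.0000 = 0.088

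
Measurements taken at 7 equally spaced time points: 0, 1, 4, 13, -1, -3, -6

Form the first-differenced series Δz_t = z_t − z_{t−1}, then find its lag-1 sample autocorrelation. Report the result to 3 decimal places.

First differences Δz: 1, 3, 9, -14, -2, -3
Mean of differences = -1.0000
Numerator Σ(Δz_t−Δz̄)(Δz_{t+1}−Δz̄) = -67.0000
Denominator Σ(Δz_t−Δz̄)² = 294.0000
r_1(Δz) = -67.0000 / 294.0000 = -0.228

-0.228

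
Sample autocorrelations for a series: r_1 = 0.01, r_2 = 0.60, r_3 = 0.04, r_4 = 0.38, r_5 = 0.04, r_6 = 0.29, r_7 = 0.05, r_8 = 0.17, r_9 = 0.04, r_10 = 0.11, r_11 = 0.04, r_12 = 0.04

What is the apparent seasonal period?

2

The largest autocorrelation is r_2 = 0.60, with weaker echoes at lags 4 (0.38), 6 (0.29) and 8 (0.17); the remaining lags stay at or below 0.11.
The dominant spike at lag 2 indicates a seasonal period of 2.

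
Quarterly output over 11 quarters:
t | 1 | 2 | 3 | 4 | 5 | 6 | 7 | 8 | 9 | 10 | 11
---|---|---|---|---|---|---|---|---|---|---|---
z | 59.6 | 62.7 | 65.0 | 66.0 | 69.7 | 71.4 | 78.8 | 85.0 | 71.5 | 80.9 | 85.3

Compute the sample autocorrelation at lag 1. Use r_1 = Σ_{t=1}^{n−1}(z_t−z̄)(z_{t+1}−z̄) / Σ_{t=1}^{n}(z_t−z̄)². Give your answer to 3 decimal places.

Mean z̄ = (59.6 + 62.7 + 65.0 + 66.0 + 69.7 + 71.4 + 78.8 + 85.0 + 71.5 + 80.9 + 85.3)/11 = 72.3545
Numerator Σ_{t=1}^{10}(z_t−z̄)(z_{t+1}−z̄) = 428.1507
Denominator Σ(z_t−z̄)² = 801.1073
r_1 = 428.1507 / 801.1073 = 0.534

0.534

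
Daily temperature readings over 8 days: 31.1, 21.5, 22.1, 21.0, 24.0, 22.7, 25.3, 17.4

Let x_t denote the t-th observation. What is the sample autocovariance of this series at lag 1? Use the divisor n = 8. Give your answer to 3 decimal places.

Mean x̄ = (31.1 + 21.5 + 22.1 + 21.0 + 24.0 + 22.7 + 25.3 + 17.4)/8 = 23.1375
Deviations: 7.9625, -1.6375, -1.0375, -2.1375, 0.8625, -0.4375, 2.1625, -5.7375
Σ_{t=1}^{7}(x_t−x̄)(x_{t+1}−x̄) = -24.6964
γ_1 = -24.6964 / 8 = -3.087

-3.087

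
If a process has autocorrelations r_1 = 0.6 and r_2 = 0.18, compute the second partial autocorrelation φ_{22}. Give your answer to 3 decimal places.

φ_{22} = (r_2 − r_1²) / (1 − r_1²)
r_1² = (0.6)² = 0.36
Numerator = 0.18 − 0.3600 = -0.1800; denominator = 1 − 0.3600 = 0.6400
φ_{22} = -0.1800 / 0.6400 = -0.281

-0.281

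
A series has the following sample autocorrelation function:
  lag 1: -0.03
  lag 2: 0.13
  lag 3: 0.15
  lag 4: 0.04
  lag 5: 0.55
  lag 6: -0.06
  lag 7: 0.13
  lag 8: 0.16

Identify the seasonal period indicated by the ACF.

The largest autocorrelation is r_5 = 0.55; the remaining lags stay at or below 0.16.
The dominant spike at lag 5 indicates a seasonal period of 5.

5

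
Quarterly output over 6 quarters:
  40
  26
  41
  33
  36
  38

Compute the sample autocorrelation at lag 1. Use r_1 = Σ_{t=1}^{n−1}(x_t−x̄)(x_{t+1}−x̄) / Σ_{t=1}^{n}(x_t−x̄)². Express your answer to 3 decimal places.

Mean x̄ = (40 + 26 + 41 + 33 + 36 + 38)/6 = 35.6667
Deviations from mean: 4.3333, -9.6667, 5.3333, -2.6667, 0.3333, 2.3333
Numerator Σ_{t=1}^{5}(x_t−x̄)(x_{t+1}−x̄) = -107.7778
Denominator Σ(x_t−x̄)² = 153.3333
r_1 = -107.7778 / 153.3333 = -0.703

-0.703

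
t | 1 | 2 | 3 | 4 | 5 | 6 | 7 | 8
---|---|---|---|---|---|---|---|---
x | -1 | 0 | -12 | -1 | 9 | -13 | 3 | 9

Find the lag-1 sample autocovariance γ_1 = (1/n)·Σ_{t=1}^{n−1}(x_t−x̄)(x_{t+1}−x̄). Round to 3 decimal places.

Mean x̄ = (-1 + 0 − 12 − 1 + 9 − 13 + 3 + 9)/8 = -0.7500
Deviations: -0.2500, 0.7500, -11.2500, -0.2500, 9.7500, -12.2500, 3.7500, 9.7500
Σ_{t=1}^{7}(x_t−x̄)(x_{t+1}−x̄) = -137.0625
γ_1 = -137.0625 / 8 = -17.133

-17.133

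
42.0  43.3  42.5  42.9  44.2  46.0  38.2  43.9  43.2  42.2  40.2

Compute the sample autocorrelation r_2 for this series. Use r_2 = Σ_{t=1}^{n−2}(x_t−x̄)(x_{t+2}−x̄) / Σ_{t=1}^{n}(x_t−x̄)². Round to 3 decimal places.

Mean x̄ = (42.0 + 43.3 + 42.5 + 42.9 + 44.2 + 46.0 + 38.2 + 43.9 + 43.2 + 42.2 + 40.2)/11 = 42.6000
Numerator Σ_{t=1}^{9}(x_t−x̄)(x_{t+2}−x̄) = -6.0900
Denominator Σ(x_t−x̄)² = 42.4000
r_2 = -6.0900 / 42.4000 = -0.144

-0.144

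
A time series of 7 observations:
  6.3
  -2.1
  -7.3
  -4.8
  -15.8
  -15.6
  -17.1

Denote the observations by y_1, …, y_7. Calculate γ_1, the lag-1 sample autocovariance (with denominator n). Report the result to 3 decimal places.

27.700

Mean ȳ = (6.3 − 2.1 − 7.3 − 4.8 − 15.8 − 15.6 − 17.1)/7 = -8.0571
Deviations: 14.3571, 5.9571, 0.7571, 3.2571, -7.7429, -7.5429, -9.0429
Σ_{t=1}^{6}(y_t−ȳ)(y_{t+1}−ȳ) = 193.8967
γ_1 = 193.8967 / 7 = 27.700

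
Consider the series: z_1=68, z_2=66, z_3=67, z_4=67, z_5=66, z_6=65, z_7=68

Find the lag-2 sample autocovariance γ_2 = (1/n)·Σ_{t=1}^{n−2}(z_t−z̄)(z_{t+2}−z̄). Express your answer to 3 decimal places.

Mean z̄ = (68 + 66 + 67 + 67 + 66 + 65 + 68)/7 = 66.7143
Σ_{t=1}^{5}(z_t−z̄)(z_{t+2}−z̄) = -1.4490
γ_2 = -1.4490 / 7 = -0.207

-0.207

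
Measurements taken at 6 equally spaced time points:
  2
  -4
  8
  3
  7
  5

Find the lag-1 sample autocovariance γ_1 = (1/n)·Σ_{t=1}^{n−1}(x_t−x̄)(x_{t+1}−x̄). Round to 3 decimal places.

-3.542

Mean x̄ = (2 − 4 + 8 + 3 + 7 + 5)/6 = 3.5000
Σ_{t=1}^{5}(x_t−x̄)(x_{t+1}−x̄) = -21.2500
γ_1 = -21.2500 / 6 = -3.542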